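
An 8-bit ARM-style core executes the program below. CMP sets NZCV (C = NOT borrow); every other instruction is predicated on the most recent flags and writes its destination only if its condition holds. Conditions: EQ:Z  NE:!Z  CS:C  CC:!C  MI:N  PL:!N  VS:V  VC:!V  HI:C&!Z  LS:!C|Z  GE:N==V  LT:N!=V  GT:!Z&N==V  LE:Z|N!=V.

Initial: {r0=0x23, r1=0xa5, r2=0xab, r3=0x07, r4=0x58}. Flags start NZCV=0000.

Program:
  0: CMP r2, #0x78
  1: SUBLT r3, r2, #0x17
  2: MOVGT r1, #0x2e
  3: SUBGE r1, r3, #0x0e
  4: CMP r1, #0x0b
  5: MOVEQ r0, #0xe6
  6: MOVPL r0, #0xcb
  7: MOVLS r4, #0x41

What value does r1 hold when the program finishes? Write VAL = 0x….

0: ✓ CMP  NZCV=0011
1: ✓ SUBLT  r3←0x94
2: · MOVGT
3: · SUBGE
4: ✓ CMP  NZCV=1010
5: · MOVEQ
6: · MOVPL
7: · MOVLS

VAL = 0xa5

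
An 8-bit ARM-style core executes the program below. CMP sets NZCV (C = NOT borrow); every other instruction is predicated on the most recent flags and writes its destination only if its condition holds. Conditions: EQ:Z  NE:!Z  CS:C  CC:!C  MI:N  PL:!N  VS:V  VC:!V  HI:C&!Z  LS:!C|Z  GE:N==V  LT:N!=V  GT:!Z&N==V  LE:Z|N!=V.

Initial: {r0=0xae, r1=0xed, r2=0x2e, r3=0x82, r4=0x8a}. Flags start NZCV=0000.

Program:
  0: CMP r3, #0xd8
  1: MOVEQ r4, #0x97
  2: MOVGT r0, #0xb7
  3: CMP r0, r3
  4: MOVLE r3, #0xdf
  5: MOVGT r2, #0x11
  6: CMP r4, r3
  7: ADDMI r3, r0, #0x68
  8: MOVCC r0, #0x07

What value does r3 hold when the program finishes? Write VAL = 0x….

0: ✓ CMP  NZCV=1000
1: · MOVEQ
2: · MOVGT
3: ✓ CMP  NZCV=0010
4: · MOVLE
5: ✓ MOVGT  r2←0x11
6: ✓ CMP  NZCV=0010
7: · ADDMI
8: · MOVCC

VAL = 0x82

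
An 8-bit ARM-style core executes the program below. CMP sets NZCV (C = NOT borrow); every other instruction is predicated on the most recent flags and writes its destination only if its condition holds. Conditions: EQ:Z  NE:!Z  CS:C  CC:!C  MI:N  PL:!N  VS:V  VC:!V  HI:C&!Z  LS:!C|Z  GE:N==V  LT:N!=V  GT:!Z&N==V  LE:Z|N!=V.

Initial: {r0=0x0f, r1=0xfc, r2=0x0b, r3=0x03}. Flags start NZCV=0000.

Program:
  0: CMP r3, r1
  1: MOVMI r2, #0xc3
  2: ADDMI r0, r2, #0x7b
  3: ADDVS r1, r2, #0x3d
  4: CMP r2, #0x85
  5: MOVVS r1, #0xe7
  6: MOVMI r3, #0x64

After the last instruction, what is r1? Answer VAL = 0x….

VAL = 0xe7

0: ✓ CMP  NZCV=0000
1: · MOVMI
2: · ADDMI
3: · ADDVS
4: ✓ CMP  NZCV=1001
5: ✓ MOVVS  r1←0xe7
6: ✓ MOVMI  r3←0x64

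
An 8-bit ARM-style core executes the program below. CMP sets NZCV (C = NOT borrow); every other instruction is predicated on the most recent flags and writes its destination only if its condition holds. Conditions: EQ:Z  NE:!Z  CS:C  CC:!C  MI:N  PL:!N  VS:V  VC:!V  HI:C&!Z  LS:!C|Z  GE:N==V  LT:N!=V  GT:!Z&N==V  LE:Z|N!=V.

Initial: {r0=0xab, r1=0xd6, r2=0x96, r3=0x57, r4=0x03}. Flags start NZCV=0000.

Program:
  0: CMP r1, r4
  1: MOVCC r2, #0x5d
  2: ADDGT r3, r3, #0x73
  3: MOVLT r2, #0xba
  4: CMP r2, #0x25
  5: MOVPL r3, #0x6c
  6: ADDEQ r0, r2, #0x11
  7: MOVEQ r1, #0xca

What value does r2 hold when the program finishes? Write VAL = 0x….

[0] flags=1010 → (cmp)
[1] flags=1010 CC?F → skip
[2] flags=1010 GT?F → skip
[3] flags=1010 LT?T → r2=0xba
[4] flags=1010 → (cmp)
[5] flags=1010 PL?F → skip
[6] flags=1010 EQ?F → skip
[7] flags=1010 EQ?F → skip

VAL = 0xba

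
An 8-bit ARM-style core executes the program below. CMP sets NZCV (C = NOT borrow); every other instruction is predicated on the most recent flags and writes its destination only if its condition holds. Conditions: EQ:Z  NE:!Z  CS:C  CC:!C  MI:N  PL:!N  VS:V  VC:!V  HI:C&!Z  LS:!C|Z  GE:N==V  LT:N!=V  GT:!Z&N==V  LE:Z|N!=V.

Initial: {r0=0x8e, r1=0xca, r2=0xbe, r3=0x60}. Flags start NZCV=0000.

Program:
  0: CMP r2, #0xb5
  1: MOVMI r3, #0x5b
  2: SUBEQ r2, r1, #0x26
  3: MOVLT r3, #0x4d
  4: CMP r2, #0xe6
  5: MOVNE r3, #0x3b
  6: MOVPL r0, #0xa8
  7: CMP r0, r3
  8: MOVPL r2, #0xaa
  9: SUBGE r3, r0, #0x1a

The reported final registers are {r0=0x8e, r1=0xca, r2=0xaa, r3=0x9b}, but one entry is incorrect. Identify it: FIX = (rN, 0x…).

FIX = (r3, 0x3b)

0: ✓ CMP  NZCV=0010
1: · MOVMI
2: · SUBEQ
3: · MOVLT
4: ✓ CMP  NZCV=1000
5: ✓ MOVNE  r3←0x3b
6: · MOVPL
7: ✓ CMP  NZCV=0011
8: ✓ MOVPL  r2←0xaa
9: · SUBGE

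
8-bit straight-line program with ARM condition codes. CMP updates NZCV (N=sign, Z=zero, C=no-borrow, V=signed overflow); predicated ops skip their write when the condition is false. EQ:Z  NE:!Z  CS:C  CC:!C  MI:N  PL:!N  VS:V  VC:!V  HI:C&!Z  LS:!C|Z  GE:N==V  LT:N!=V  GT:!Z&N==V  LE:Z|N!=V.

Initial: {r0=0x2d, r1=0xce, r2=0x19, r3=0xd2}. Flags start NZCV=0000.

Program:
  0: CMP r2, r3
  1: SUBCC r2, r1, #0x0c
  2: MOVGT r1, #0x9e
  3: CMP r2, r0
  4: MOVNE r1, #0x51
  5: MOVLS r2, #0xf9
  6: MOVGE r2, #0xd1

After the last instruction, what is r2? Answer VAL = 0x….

[0] flags=0000 → (cmp)
[1] flags=0000 CC?T → r2=0xc2
[2] flags=0000 GT?T → r1=0x9e
[3] flags=1010 → (cmp)
[4] flags=1010 NE?T → r1=0x51
[5] flags=1010 LS?F → skip
[6] flags=1010 GE?F → skip

VAL = 0xc2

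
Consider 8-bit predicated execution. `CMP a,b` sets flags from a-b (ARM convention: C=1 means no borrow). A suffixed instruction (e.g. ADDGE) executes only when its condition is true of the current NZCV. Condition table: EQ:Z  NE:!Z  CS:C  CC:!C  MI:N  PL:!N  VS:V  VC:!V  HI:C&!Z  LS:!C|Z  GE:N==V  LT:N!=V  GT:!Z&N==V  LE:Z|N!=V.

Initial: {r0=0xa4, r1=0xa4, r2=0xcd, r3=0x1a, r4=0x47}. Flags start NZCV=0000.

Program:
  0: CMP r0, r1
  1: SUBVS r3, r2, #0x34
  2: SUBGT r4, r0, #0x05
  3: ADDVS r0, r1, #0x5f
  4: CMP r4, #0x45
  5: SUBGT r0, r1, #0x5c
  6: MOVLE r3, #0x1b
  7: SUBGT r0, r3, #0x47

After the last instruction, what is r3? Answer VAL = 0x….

[0] flags=0110 → (cmp)
[1] flags=0110 VS?F → skip
[2] flags=0110 GT?F → skip
[3] flags=0110 VS?F → skip
[4] flags=0010 → (cmp)
[5] flags=0010 GT?T → r0=0x48
[6] flags=0010 LE?F → skip
[7] flags=0010 GT?T → r0=0xd3

VAL = 0x1a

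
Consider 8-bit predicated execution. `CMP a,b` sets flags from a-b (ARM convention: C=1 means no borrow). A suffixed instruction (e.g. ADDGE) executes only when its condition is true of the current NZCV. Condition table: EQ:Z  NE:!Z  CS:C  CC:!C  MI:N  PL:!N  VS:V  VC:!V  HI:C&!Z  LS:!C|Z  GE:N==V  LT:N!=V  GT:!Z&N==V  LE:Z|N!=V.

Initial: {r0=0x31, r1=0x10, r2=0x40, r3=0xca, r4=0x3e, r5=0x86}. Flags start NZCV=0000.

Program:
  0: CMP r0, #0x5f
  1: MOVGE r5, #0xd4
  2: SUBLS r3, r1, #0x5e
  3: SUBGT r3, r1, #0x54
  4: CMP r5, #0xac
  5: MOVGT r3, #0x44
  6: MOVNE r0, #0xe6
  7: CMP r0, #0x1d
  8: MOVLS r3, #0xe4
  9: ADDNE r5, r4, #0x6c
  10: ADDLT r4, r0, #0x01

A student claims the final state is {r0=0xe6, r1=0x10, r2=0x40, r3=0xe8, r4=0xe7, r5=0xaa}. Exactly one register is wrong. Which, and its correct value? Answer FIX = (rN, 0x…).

FIX = (r3, 0xb2)

0: ✓ CMP  NZCV=1000
1: · MOVGE
2: ✓ SUBLS  r3←0xb2
3: · SUBGT
4: ✓ CMP  NZCV=1000
5: · MOVGT
6: ✓ MOVNE  r0←0xe6
7: ✓ CMP  NZCV=1010
8: · MOVLS
9: ✓ ADDNE  r5←0xaa
10: ✓ ADDLT  r4←0xe7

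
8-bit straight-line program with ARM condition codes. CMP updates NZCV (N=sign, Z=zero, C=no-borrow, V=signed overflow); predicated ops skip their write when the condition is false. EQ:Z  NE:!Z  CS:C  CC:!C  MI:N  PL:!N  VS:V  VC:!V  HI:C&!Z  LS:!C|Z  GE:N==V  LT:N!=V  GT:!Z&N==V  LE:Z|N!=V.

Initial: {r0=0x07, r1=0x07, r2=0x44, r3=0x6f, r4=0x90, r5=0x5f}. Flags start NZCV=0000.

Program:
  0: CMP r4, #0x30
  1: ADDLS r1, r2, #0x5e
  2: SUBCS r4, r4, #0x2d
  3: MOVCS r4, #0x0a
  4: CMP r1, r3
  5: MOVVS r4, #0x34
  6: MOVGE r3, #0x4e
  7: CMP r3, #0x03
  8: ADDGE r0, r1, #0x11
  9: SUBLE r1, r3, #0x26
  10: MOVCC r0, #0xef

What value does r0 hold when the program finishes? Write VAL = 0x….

VAL = 0x18

0: ✓ CMP  NZCV=0011
1: · ADDLS
2: ✓ SUBCS  r4←0x63
3: ✓ MOVCS  r4←0x0a
4: ✓ CMP  NZCV=1000
5: · MOVVS
6: · MOVGE
7: ✓ CMP  NZCV=0010
8: ✓ ADDGE  r0←0x18
9: · SUBLE
10: · MOVCC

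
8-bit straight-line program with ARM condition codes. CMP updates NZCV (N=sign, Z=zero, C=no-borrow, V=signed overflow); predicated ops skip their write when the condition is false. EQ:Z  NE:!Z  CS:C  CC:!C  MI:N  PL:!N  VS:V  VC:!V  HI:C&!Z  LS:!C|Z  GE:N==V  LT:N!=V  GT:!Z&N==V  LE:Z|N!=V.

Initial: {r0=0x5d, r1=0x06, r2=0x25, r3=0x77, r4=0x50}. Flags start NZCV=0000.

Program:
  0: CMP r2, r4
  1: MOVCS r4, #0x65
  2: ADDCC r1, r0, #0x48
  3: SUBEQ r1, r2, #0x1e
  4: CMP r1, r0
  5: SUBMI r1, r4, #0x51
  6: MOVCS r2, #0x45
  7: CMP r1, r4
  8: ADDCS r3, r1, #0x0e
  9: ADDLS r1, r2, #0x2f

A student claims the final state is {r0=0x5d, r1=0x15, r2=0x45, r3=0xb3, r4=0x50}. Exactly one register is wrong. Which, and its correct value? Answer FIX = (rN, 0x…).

[0] flags=1000 → (cmp)
[1] flags=1000 CS?F → skip
[2] flags=1000 CC?T → r1=0xa5
[3] flags=1000 EQ?F → skip
[4] flags=0011 → (cmp)
[5] flags=0011 MI?F → skip
[6] flags=0011 CS?T → r2=0x45
[7] flags=0011 → (cmp)
[8] flags=0011 CS?T → r3=0xb3
[9] flags=0011 LS?F → skip

FIX = (r1, 0xa5)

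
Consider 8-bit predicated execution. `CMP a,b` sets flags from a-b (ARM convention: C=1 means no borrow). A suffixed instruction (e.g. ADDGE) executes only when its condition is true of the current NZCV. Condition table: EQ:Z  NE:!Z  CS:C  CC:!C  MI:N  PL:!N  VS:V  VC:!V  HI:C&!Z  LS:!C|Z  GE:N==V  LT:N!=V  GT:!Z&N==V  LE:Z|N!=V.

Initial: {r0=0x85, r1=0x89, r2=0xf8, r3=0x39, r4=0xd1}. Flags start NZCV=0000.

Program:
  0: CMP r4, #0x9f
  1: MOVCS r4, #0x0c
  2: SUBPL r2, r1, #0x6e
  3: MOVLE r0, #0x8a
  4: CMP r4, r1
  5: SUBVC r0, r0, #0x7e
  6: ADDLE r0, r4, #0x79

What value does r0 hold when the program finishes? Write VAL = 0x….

VAL = 0x85

[0] flags=0010 → (cmp)
[1] flags=0010 CS?T → r4=0x0c
[2] flags=0010 PL?T → r2=0x1b
[3] flags=0010 LE?F → skip
[4] flags=1001 → (cmp)
[5] flags=1001 VC?F → skip
[6] flags=1001 LE?F → skip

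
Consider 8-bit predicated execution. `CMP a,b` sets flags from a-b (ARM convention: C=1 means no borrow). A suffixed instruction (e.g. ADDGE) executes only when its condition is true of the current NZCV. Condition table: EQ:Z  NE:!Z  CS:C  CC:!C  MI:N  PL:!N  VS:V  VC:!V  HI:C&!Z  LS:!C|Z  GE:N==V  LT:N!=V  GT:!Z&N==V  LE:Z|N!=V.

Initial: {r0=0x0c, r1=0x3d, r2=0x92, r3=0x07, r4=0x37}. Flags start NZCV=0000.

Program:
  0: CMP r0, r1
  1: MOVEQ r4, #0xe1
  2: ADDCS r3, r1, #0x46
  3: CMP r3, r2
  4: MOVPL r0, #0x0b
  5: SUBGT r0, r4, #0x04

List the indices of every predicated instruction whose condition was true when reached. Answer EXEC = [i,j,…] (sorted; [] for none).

[0] flags=1000 → (cmp)
[1] flags=1000 EQ?F → skip
[2] flags=1000 CS?F → skip
[3] flags=0000 → (cmp)
[4] flags=0000 PL?T → r0=0x0b
[5] flags=0000 GT?T → r0=0x33

EXEC = [4,5]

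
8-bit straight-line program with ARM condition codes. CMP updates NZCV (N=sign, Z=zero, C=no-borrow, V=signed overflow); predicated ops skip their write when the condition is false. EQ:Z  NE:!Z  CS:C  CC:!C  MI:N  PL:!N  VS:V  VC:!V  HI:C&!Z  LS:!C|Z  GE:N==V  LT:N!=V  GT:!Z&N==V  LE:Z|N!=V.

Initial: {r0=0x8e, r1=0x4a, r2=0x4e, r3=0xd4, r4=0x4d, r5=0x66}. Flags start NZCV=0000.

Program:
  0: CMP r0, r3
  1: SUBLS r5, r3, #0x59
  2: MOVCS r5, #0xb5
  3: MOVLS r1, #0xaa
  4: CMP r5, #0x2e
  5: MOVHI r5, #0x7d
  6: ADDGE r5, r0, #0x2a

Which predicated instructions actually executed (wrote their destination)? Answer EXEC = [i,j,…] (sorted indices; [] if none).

0: ✓ CMP  NZCV=1000
1: ✓ SUBLS  r5←0x7b
2: · MOVCS
3: ✓ MOVLS  r1←0xaa
4: ✓ CMP  NZCV=0010
5: ✓ MOVHI  r5←0x7d
6: ✓ ADDGE  r5←0xb8

EXEC = [1,3,5,6]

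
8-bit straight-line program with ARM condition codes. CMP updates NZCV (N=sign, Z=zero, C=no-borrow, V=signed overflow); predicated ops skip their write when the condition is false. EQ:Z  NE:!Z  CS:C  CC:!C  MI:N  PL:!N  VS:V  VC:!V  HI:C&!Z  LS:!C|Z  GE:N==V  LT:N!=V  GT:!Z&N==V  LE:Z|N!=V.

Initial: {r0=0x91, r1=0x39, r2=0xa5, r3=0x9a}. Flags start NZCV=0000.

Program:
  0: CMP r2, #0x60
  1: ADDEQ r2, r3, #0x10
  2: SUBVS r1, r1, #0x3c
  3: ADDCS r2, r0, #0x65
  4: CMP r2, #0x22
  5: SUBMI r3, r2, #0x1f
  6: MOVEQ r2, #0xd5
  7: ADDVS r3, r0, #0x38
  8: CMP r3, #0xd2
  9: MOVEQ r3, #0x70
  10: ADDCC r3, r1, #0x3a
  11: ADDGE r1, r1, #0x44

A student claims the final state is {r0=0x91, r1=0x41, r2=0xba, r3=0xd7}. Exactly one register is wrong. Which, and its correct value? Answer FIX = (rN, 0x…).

FIX = (r2, 0xf6)

0: ✓ CMP  NZCV=0011
1: · ADDEQ
2: ✓ SUBVS  r1←0xfd
3: ✓ ADDCS  r2←0xf6
4: ✓ CMP  NZCV=1010
5: ✓ SUBMI  r3←0xd7
6: · MOVEQ
7: · ADDVS
8: ✓ CMP  NZCV=0010
9: · MOVEQ
10: · ADDCC
11: ✓ ADDGE  r1←0x41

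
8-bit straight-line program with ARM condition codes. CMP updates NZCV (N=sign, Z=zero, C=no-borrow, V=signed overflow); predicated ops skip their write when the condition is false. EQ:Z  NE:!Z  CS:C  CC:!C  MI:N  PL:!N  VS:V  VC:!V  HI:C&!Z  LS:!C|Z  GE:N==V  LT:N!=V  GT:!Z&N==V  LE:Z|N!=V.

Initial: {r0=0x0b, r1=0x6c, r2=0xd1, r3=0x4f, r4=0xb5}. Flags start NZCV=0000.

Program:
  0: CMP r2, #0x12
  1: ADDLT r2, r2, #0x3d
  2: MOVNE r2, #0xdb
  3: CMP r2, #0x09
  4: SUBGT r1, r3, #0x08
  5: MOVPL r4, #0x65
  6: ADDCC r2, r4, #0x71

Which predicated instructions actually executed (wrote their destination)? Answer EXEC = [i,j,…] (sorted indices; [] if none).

0: ✓ CMP  NZCV=1010
1: ✓ ADDLT  r2←0x0e
2: ✓ MOVNE  r2←0xdb
3: ✓ CMP  NZCV=1010
4: · SUBGT
5: · MOVPL
6: · ADDCC

EXEC = [1,2]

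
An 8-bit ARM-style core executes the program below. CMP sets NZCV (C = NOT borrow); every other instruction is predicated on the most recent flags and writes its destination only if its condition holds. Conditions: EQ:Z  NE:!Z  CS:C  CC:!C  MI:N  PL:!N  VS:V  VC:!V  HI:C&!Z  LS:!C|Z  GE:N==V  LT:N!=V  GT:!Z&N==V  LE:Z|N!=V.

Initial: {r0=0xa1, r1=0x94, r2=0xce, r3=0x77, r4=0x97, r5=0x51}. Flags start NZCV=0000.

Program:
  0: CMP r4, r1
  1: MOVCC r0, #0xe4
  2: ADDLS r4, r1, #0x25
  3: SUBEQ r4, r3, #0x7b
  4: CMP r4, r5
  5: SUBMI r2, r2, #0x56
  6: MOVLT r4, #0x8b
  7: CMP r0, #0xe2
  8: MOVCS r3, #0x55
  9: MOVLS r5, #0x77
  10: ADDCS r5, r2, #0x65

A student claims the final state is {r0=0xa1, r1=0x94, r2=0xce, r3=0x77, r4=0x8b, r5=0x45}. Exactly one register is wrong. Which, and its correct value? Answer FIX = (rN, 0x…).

0: ✓ CMP  NZCV=0010
1: · MOVCC
2: · ADDLS
3: · SUBEQ
4: ✓ CMP  NZCV=0011
5: · SUBMI
6: ✓ MOVLT  r4←0x8b
7: ✓ CMP  NZCV=1000
8: · MOVCS
9: ✓ MOVLS  r5←0x77
10: · ADDCS

FIX = (r5, 0x77)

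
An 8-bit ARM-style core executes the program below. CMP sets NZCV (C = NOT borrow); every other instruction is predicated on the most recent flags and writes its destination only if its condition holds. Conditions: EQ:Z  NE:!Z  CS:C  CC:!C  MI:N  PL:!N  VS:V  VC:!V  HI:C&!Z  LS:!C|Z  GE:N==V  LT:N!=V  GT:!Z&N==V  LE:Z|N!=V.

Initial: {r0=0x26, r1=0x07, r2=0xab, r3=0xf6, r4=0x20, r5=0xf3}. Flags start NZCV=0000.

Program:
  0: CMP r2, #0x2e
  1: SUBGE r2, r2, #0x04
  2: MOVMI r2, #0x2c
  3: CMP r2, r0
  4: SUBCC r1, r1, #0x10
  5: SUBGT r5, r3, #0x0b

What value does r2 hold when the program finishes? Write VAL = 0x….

VAL = 0xab

0: ✓ CMP  NZCV=0011
1: · SUBGE
2: · MOVMI
3: ✓ CMP  NZCV=1010
4: · SUBCC
5: · SUBGT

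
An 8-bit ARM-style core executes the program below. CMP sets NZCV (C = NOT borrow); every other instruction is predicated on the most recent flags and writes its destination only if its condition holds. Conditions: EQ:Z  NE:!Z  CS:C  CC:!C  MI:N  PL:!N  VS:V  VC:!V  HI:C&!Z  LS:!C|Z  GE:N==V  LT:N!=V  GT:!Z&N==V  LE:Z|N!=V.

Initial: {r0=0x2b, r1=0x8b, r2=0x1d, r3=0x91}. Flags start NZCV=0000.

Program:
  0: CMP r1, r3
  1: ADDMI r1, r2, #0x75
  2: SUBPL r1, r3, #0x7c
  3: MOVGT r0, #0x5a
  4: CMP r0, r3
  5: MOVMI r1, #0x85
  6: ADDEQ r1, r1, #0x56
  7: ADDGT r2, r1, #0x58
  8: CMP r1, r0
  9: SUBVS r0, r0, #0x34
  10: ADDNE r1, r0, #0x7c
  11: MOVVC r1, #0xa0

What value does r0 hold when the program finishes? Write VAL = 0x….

VAL = 0xf7

0: ✓ CMP  NZCV=1000
1: ✓ ADDMI  r1←0x92
2: · SUBPL
3: · MOVGT
4: ✓ CMP  NZCV=1001
5: ✓ MOVMI  r1←0x85
6: · ADDEQ
7: ✓ ADDGT  r2←0xdd
8: ✓ CMP  NZCV=0011
9: ✓ SUBVS  r0←0xf7
10: ✓ ADDNE  r1←0x73
11: · MOVVC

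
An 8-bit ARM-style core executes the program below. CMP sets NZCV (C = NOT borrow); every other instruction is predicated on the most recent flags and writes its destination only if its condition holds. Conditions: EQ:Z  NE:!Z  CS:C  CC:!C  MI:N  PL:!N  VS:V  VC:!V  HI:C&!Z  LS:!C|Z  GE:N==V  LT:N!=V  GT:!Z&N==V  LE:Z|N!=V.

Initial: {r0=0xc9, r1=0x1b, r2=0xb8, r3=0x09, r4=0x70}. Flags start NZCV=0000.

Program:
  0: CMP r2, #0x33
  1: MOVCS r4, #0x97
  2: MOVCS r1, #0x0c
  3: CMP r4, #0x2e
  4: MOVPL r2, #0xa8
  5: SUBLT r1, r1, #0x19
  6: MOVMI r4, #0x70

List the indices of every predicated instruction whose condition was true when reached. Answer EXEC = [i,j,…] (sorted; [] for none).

EXEC = [1,2,4,5]

[0] flags=1010 → (cmp)
[1] flags=1010 CS?T → r4=0x97
[2] flags=1010 CS?T → r1=0x0c
[3] flags=0011 → (cmp)
[4] flags=0011 PL?T → r2=0xa8
[5] flags=0011 LT?T → r1=0xf3
[6] flags=0011 MI?F → skip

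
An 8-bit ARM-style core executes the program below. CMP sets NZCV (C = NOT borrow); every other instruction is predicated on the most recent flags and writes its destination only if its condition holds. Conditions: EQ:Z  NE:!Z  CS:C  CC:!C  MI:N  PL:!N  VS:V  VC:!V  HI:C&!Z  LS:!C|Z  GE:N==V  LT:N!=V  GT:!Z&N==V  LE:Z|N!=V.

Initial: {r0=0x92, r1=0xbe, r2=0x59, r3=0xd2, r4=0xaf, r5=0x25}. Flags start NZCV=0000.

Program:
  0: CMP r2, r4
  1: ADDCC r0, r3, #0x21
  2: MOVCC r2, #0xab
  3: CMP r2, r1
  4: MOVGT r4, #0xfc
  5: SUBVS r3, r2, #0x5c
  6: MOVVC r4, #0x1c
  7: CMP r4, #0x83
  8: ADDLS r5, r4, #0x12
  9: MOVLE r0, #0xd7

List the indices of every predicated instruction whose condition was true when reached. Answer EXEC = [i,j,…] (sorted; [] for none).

EXEC = [1,2,6,8]

0: ✓ CMP  NZCV=1001
1: ✓ ADDCC  r0←0xf3
2: ✓ MOVCC  r2←0xab
3: ✓ CMP  NZCV=1000
4: · MOVGT
5: · SUBVS
6: ✓ MOVVC  r4←0x1c
7: ✓ CMP  NZCV=1001
8: ✓ ADDLS  r5←0x2e
9: · MOVLE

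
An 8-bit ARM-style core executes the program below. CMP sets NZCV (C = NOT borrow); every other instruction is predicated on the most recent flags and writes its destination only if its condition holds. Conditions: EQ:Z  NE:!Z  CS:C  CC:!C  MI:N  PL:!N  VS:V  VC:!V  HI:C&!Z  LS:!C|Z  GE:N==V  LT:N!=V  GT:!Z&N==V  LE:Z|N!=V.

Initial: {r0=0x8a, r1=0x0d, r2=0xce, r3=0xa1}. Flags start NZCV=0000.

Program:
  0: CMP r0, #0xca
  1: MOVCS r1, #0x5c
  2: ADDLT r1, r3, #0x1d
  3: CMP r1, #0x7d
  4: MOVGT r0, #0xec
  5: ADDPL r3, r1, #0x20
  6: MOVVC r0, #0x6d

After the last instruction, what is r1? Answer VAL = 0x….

[0] flags=1000 → (cmp)
[1] flags=1000 CS?F → skip
[2] flags=1000 LT?T → r1=0xbe
[3] flags=0011 → (cmp)
[4] flags=0011 GT?F → skip
[5] flags=0011 PL?T → r3=0xde
[6] flags=0011 VC?F → skip

VAL = 0xbe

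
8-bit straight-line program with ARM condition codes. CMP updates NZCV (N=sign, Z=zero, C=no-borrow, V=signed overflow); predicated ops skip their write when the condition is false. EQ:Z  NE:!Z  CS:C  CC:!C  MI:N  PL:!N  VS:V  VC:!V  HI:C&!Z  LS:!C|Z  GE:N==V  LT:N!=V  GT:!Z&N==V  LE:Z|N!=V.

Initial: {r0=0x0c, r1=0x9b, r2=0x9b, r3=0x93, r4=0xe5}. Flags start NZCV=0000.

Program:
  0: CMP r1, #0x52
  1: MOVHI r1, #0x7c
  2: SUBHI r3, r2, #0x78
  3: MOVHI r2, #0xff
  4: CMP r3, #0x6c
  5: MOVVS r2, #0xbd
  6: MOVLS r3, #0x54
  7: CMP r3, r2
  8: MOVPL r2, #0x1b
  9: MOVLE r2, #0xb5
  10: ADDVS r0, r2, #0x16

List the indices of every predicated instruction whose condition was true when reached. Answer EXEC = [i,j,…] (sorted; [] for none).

EXEC = [1,2,3,6,8]

[0] flags=0011 → (cmp)
[1] flags=0011 HI?T → r1=0x7c
[2] flags=0011 HI?T → r3=0x23
[3] flags=0011 HI?T → r2=0xff
[4] flags=1000 → (cmp)
[5] flags=1000 VS?F → skip
[6] flags=1000 LS?T → r3=0x54
[7] flags=0000 → (cmp)
[8] flags=0000 PL?T → r2=0x1b
[9] flags=0000 LE?F → skip
[10] flags=0000 VS?F → skip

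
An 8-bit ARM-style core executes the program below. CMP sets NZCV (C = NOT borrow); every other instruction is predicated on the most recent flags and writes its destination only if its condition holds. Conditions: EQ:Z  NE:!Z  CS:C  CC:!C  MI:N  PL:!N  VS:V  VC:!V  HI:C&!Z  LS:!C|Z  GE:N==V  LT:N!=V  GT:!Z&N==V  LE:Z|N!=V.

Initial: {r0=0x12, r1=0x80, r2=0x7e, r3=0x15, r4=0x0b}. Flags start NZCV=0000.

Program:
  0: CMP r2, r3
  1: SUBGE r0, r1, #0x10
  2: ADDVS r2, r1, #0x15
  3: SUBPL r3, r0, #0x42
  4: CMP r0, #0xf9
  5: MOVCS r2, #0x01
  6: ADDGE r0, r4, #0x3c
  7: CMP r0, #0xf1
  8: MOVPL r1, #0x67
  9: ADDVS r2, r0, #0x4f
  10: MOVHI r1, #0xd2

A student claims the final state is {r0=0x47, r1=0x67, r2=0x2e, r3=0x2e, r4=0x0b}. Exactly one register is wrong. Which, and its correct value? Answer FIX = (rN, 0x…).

[0] flags=0010 → (cmp)
[1] flags=0010 GE?T → r0=0x70
[2] flags=0010 VS?F → skip
[3] flags=0010 PL?T → r3=0x2e
[4] flags=0000 → (cmp)
[5] flags=0000 CS?F → skip
[6] flags=0000 GE?T → r0=0x47
[7] flags=0000 → (cmp)
[8] flags=0000 PL?T → r1=0x67
[9] flags=0000 VS?F → skip
[10] flags=0000 HI?F → skip

FIX = (r2, 0x7e)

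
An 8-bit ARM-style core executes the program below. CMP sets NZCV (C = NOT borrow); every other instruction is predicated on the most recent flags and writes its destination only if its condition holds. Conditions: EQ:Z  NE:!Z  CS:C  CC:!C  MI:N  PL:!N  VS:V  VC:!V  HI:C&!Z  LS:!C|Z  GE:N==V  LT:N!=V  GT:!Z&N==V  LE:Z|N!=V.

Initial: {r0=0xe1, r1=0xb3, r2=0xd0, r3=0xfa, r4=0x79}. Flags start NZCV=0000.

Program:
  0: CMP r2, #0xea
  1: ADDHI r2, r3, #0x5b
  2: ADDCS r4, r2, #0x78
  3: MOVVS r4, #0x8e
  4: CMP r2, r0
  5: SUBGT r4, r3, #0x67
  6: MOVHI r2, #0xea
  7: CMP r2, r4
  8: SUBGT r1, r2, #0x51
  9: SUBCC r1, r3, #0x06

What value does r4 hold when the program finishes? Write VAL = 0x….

0: ✓ CMP  NZCV=1000
1: · ADDHI
2: · ADDCS
3: · MOVVS
4: ✓ CMP  NZCV=1000
5: · SUBGT
6: · MOVHI
7: ✓ CMP  NZCV=0011
8: · SUBGT
9: · SUBCC

VAL = 0x79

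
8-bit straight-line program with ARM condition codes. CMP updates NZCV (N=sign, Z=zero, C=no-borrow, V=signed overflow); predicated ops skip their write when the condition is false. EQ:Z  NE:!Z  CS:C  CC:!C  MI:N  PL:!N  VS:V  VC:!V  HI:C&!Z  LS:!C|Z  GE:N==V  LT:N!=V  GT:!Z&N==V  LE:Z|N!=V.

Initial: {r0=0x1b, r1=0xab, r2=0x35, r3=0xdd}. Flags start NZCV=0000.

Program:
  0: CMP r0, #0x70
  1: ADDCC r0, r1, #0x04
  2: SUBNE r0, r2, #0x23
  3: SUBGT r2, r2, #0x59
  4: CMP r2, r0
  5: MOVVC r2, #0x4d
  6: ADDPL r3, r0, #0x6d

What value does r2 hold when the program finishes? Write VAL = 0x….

0: ✓ CMP  NZCV=1000
1: ✓ ADDCC  r0←0xaf
2: ✓ SUBNE  r0←0x12
3: · SUBGT
4: ✓ CMP  NZCV=0010
5: ✓ MOVVC  r2←0x4d
6: ✓ ADDPL  r3←0x7f

VAL = 0x4d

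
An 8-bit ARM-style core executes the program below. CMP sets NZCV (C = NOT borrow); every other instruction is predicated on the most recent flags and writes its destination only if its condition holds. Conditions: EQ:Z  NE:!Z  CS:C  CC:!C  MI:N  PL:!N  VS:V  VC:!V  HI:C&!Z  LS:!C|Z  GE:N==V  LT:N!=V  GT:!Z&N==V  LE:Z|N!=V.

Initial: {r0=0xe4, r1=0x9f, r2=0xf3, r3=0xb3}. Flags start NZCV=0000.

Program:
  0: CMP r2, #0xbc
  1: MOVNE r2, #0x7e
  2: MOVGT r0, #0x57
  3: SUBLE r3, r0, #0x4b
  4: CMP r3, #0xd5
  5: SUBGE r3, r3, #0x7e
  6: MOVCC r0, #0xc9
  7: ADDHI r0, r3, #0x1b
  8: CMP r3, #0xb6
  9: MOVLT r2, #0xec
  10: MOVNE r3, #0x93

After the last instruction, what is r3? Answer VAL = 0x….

VAL = 0x93

[0] flags=0010 → (cmp)
[1] flags=0010 NE?T → r2=0x7e
[2] flags=0010 GT?T → r0=0x57
[3] flags=0010 LE?F → skip
[4] flags=1000 → (cmp)
[5] flags=1000 GE?F → skip
[6] flags=1000 CC?T → r0=0xc9
[7] flags=1000 HI?F → skip
[8] flags=1000 → (cmp)
[9] flags=1000 LT?T → r2=0xec
[10] flags=1000 NE?T → r3=0x93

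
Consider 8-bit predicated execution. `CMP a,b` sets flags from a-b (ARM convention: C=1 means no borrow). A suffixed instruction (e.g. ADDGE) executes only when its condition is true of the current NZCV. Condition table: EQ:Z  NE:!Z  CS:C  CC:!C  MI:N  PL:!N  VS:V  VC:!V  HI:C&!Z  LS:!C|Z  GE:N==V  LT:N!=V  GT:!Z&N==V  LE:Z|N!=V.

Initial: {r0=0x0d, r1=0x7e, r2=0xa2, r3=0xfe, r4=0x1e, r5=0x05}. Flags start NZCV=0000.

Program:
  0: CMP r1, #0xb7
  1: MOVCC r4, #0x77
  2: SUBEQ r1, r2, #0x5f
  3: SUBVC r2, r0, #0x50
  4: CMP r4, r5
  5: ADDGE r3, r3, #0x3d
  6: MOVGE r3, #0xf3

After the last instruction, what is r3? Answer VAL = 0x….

VAL = 0xf3

[0] flags=1001 → (cmp)
[1] flags=1001 CC?T → r4=0x77
[2] flags=1001 EQ?F → skip
[3] flags=1001 VC?F → skip
[4] flags=0010 → (cmp)
[5] flags=0010 GE?T → r3=0x3b
[6] flags=0010 GE?T → r3=0xf3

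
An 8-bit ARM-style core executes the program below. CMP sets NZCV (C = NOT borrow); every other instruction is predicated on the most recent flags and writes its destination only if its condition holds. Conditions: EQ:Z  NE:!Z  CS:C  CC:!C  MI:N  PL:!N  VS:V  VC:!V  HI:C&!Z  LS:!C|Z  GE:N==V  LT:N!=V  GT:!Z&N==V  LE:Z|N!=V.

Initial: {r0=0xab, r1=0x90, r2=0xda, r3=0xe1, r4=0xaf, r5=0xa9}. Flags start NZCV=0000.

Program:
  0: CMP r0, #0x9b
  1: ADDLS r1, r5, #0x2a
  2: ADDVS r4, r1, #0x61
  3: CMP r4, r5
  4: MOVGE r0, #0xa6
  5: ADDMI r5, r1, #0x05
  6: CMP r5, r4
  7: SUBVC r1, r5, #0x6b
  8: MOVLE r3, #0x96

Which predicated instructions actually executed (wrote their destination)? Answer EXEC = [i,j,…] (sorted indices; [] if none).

0: ✓ CMP  NZCV=0010
1: · ADDLS
2: · ADDVS
3: ✓ CMP  NZCV=0010
4: ✓ MOVGE  r0←0xa6
5: · ADDMI
6: ✓ CMP  NZCV=1000
7: ✓ SUBVC  r1←0x3e
8: ✓ MOVLE  r3←0x96

EXEC = [4,7,8]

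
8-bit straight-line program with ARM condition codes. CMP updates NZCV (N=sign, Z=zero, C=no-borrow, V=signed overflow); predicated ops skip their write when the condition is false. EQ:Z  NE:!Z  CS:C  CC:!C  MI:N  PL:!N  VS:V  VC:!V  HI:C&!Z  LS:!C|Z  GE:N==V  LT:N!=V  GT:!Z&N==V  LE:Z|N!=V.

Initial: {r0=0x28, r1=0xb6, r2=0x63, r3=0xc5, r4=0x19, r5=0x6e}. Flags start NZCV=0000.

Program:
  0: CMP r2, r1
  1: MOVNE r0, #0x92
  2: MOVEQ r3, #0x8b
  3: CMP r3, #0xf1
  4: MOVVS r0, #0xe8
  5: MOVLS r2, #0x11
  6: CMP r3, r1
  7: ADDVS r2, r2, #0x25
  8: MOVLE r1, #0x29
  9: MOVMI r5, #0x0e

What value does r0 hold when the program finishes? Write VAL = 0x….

VAL = 0x92

[0] flags=1001 → (cmp)
[1] flags=1001 NE?T → r0=0x92
[2] flags=1001 EQ?F → skip
[3] flags=1000 → (cmp)
[4] flags=1000 VS?F → skip
[5] flags=1000 LS?T → r2=0x11
[6] flags=0010 → (cmp)
[7] flags=0010 VS?F → skip
[8] flags=0010 LE?F → skip
[9] flags=0010 MI?F → skip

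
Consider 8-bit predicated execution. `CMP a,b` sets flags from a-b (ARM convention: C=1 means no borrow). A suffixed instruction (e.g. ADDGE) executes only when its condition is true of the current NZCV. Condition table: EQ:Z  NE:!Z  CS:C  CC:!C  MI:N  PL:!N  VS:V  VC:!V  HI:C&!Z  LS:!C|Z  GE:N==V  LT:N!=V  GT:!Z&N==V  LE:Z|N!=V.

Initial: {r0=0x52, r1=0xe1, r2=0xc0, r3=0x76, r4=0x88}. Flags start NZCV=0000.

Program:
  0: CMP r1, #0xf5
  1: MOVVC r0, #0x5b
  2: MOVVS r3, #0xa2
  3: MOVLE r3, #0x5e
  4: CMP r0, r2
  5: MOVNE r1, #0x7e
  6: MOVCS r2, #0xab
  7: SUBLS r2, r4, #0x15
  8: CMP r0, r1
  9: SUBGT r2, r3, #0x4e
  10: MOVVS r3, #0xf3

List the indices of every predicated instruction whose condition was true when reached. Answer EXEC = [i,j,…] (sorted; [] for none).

EXEC = [1,3,5,7]

0: ✓ CMP  NZCV=1000
1: ✓ MOVVC  r0←0x5b
2: · MOVVS
3: ✓ MOVLE  r3←0x5e
4: ✓ CMP  NZCV=1001
5: ✓ MOVNE  r1←0x7e
6: · MOVCS
7: ✓ SUBLS  r2←0x73
8: ✓ CMP  NZCV=1000
9: · SUBGT
10: · MOVVS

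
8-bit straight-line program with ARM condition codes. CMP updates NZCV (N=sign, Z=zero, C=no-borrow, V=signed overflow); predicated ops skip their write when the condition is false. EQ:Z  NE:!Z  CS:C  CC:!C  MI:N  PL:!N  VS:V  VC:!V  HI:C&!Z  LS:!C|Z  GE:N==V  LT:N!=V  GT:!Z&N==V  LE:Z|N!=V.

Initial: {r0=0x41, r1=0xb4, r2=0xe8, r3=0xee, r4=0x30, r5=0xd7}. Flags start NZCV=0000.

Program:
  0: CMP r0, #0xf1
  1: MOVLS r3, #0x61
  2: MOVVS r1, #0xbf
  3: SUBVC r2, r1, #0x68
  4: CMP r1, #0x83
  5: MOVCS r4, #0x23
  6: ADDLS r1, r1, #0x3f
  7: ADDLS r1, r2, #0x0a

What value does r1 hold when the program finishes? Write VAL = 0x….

VAL = 0xb4

0: ✓ CMP  NZCV=0000
1: ✓ MOVLS  r3←0x61
2: · MOVVS
3: ✓ SUBVC  r2←0x4c
4: ✓ CMP  NZCV=0010
5: ✓ MOVCS  r4←0x23
6: · ADDLS
7: · ADDLS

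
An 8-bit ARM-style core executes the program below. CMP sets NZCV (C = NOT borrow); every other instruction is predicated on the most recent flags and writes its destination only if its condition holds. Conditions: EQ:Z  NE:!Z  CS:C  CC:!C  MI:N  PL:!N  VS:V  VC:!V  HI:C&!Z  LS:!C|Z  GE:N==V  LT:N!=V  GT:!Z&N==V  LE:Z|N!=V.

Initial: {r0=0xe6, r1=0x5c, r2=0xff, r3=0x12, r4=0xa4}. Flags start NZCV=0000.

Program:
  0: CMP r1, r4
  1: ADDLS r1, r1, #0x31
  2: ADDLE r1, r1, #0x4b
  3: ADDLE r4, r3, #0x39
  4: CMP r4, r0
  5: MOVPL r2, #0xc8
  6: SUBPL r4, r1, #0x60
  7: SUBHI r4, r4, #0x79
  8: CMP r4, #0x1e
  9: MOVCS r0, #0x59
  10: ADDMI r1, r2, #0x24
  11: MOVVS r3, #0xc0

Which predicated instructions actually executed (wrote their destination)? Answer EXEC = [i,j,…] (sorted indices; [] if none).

0: ✓ CMP  NZCV=1001
1: ✓ ADDLS  r1←0x8d
2: · ADDLE
3: · ADDLE
4: ✓ CMP  NZCV=1000
5: · MOVPL
6: · SUBPL
7: · SUBHI
8: ✓ CMP  NZCV=1010
9: ✓ MOVCS  r0←0x59
10: ✓ ADDMI  r1←0x23
11: · MOVVS

EXEC = [1,9,10]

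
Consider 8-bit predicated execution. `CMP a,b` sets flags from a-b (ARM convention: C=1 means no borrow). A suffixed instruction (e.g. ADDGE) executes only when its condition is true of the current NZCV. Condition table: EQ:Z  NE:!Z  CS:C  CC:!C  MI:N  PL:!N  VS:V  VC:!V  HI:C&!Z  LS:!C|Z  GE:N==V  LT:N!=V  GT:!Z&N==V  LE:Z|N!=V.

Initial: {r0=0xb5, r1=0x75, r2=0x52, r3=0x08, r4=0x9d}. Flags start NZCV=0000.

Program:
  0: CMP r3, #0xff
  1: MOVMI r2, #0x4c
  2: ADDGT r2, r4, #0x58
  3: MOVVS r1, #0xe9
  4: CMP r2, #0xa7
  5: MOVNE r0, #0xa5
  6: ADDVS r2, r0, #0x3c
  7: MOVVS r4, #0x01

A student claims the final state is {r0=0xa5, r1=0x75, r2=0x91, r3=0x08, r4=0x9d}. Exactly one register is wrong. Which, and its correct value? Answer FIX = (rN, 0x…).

FIX = (r2, 0xf5)

[0] flags=0000 → (cmp)
[1] flags=0000 MI?F → skip
[2] flags=0000 GT?T → r2=0xf5
[3] flags=0000 VS?F → skip
[4] flags=0010 → (cmp)
[5] flags=0010 NE?T → r0=0xa5
[6] flags=0010 VS?F → skip
[7] flags=0010 VS?F → skip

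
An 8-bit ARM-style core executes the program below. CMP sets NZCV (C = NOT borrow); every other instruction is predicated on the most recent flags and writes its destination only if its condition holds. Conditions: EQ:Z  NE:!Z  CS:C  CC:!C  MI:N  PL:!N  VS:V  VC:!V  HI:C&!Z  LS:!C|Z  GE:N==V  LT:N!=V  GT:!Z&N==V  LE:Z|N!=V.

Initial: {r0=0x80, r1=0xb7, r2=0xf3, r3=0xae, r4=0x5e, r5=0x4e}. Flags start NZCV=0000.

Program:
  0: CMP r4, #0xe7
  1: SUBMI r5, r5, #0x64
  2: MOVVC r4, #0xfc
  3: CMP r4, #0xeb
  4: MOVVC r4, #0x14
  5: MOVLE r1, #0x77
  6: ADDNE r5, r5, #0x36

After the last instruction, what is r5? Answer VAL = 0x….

0: ✓ CMP  NZCV=0000
1: · SUBMI
2: ✓ MOVVC  r4←0xfc
3: ✓ CMP  NZCV=0010
4: ✓ MOVVC  r4←0x14
5: · MOVLE
6: ✓ ADDNE  r5←0x84

VAL = 0x84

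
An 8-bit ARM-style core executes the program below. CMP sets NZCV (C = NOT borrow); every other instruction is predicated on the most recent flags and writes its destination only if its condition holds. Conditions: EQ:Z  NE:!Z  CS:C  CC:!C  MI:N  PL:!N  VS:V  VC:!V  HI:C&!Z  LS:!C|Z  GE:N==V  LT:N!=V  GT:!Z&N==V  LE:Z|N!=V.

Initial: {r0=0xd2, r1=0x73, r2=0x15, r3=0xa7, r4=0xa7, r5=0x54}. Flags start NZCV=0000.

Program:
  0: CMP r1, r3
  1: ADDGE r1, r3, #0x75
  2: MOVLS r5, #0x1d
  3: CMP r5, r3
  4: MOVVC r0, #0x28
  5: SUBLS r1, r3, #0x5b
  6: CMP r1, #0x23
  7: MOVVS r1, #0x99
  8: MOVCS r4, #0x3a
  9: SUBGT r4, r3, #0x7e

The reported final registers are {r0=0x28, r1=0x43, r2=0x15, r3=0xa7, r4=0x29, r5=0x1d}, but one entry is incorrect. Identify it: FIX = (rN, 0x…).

FIX = (r1, 0x4c)

[0] flags=1001 → (cmp)
[1] flags=1001 GE?T → r1=0x1c
[2] flags=1001 LS?T → r5=0x1d
[3] flags=0000 → (cmp)
[4] flags=0000 VC?T → r0=0x28
[5] flags=0000 LS?T → r1=0x4c
[6] flags=0010 → (cmp)
[7] flags=0010 VS?F → skip
[8] flags=0010 CS?T → r4=0x3a
[9] flags=0010 GT?T → r4=0x29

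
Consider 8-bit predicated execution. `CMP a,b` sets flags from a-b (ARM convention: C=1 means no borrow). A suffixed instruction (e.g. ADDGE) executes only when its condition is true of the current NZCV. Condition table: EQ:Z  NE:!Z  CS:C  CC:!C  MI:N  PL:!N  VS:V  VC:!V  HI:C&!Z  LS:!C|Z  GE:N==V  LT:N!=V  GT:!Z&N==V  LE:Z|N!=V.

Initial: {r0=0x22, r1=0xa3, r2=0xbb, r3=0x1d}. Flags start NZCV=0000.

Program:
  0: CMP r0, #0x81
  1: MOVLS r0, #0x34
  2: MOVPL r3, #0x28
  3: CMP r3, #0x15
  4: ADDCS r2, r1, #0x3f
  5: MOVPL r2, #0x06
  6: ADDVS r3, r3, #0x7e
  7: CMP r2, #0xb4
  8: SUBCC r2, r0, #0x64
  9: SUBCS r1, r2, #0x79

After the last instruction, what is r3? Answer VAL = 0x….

VAL = 0x1d

0: ✓ CMP  NZCV=1001
1: ✓ MOVLS  r0←0x34
2: · MOVPL
3: ✓ CMP  NZCV=0010
4: ✓ ADDCS  r2←0xe2
5: ✓ MOVPL  r2←0x06
6: · ADDVS
7: ✓ CMP  NZCV=0000
8: ✓ SUBCC  r2←0xd0
9: · SUBCS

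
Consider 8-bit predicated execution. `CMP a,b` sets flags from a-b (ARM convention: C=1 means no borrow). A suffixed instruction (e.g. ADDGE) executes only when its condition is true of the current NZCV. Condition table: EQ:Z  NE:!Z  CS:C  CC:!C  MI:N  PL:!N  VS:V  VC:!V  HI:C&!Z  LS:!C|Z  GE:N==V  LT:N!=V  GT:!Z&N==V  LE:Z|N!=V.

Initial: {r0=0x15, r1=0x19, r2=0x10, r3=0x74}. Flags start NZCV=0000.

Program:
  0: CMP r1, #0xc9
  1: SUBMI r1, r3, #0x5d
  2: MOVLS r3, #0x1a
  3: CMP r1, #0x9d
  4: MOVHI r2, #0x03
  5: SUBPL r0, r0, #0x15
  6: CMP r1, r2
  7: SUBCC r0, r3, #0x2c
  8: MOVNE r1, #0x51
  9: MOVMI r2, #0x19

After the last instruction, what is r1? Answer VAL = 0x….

VAL = 0x51

[0] flags=0000 → (cmp)
[1] flags=0000 MI?F → skip
[2] flags=0000 LS?T → r3=0x1a
[3] flags=0000 → (cmp)
[4] flags=0000 HI?F → skip
[5] flags=0000 PL?T → r0=0x00
[6] flags=0010 → (cmp)
[7] flags=0010 CC?F → skip
[8] flags=0010 NE?T → r1=0x51
[9] flags=0010 MI?F → skip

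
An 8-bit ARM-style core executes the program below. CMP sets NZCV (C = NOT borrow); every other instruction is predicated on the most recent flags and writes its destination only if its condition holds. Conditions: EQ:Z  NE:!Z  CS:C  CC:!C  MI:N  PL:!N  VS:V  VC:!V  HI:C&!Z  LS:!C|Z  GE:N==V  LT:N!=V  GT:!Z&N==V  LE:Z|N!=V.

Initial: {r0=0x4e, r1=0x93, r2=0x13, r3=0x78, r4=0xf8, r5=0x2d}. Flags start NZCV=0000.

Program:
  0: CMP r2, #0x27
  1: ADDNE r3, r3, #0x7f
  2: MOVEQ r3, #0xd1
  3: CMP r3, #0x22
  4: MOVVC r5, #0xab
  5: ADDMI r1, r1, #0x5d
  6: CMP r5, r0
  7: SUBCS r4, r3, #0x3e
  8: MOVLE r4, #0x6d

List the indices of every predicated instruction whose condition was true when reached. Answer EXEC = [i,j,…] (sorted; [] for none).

EXEC = [1,4,5,7,8]

[0] flags=1000 → (cmp)
[1] flags=1000 NE?T → r3=0xf7
[2] flags=1000 EQ?F → skip
[3] flags=1010 → (cmp)
[4] flags=1010 VC?T → r5=0xab
[5] flags=1010 MI?T → r1=0xf0
[6] flags=0011 → (cmp)
[7] flags=0011 CS?T → r4=0xb9
[8] flags=0011 LE?T → r4=0x6d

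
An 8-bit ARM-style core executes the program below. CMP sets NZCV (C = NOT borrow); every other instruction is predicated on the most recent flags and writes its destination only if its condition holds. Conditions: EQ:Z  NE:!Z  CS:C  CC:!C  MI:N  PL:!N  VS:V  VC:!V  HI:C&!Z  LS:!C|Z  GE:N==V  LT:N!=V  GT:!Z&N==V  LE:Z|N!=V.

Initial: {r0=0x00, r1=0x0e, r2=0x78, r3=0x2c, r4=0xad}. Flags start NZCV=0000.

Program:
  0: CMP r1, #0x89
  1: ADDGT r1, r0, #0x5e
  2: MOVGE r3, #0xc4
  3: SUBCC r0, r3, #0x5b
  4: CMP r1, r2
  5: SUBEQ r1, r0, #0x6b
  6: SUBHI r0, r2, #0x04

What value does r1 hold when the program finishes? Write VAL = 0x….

[0] flags=1001 → (cmp)
[1] flags=1001 GT?T → r1=0x5e
[2] flags=1001 GE?T → r3=0xc4
[3] flags=1001 CC?T → r0=0x69
[4] flags=1000 → (cmp)
[5] flags=1000 EQ?F → skip
[6] flags=1000 HI?F → skip

VAL = 0x5e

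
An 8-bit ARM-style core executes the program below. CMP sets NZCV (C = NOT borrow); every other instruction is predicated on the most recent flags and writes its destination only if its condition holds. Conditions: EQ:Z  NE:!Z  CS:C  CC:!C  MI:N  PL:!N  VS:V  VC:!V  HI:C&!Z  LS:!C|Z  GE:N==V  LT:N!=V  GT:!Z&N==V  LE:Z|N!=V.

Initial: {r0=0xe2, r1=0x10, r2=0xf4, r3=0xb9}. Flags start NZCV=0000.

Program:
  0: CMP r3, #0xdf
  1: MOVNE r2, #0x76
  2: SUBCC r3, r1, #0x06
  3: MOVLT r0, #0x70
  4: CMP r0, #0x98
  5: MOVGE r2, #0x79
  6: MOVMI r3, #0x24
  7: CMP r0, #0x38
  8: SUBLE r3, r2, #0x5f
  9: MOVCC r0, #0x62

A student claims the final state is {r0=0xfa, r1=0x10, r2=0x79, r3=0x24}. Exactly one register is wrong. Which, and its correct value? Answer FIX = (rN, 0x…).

FIX = (r0, 0x70)

0: ✓ CMP  NZCV=1000
1: ✓ MOVNE  r2←0x76
2: ✓ SUBCC  r3←0x0a
3: ✓ MOVLT  r0←0x70
4: ✓ CMP  NZCV=1001
5: ✓ MOVGE  r2←0x79
6: ✓ MOVMI  r3←0x24
7: ✓ CMP  NZCV=0010
8: · SUBLE
9: · MOVCC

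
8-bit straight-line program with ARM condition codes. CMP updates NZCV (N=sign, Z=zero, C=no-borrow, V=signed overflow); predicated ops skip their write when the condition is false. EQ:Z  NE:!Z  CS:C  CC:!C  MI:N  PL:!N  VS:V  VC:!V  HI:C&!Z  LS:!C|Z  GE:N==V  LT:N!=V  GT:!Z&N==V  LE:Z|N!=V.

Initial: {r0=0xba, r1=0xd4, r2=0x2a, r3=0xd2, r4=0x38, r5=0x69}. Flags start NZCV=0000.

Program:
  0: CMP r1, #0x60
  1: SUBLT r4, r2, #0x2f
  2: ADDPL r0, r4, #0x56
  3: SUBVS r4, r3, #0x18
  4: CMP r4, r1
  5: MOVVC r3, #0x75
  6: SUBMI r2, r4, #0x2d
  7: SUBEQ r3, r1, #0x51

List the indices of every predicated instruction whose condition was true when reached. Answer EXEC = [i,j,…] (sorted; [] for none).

EXEC = [1,2,3,5,6]

0: ✓ CMP  NZCV=0011
1: ✓ SUBLT  r4←0xfb
2: ✓ ADDPL  r0←0x51
3: ✓ SUBVS  r4←0xba
4: ✓ CMP  NZCV=1000
5: ✓ MOVVC  r3←0x75
6: ✓ SUBMI  r2←0x8d
7: · SUBEQ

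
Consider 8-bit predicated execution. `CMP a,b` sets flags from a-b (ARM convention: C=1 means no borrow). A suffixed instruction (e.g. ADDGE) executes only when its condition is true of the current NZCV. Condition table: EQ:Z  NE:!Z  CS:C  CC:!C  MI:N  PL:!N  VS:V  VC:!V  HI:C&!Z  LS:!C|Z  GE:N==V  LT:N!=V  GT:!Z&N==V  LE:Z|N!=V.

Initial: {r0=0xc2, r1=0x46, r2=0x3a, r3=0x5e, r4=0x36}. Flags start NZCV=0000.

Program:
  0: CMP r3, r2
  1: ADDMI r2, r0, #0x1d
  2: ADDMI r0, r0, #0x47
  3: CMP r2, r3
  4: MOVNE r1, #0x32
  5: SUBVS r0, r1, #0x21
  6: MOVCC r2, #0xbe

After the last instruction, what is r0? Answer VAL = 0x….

[0] flags=0010 → (cmp)
[1] flags=0010 MI?F → skip
[2] flags=0010 MI?F → skip
[3] flags=1000 → (cmp)
[4] flags=1000 NE?T → r1=0x32
[5] flags=1000 VS?F → skip
[6] flags=1000 CC?T → r2=0xbe

VAL = 0xc2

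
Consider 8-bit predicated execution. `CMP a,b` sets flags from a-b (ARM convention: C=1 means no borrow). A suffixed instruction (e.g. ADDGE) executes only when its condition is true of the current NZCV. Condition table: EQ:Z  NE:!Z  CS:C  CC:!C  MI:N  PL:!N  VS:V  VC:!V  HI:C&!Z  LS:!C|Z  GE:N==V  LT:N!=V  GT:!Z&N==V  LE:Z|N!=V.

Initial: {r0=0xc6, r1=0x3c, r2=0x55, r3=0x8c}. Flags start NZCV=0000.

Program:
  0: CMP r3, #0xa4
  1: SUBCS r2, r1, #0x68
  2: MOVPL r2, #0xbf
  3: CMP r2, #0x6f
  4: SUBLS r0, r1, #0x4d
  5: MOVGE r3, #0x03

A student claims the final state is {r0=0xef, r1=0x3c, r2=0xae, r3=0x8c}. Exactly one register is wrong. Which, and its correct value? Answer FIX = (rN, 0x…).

0: ✓ CMP  NZCV=1000
1: · SUBCS
2: · MOVPL
3: ✓ CMP  NZCV=1000
4: ✓ SUBLS  r0←0xef
5: · MOVGE

FIX = (r2, 0x55)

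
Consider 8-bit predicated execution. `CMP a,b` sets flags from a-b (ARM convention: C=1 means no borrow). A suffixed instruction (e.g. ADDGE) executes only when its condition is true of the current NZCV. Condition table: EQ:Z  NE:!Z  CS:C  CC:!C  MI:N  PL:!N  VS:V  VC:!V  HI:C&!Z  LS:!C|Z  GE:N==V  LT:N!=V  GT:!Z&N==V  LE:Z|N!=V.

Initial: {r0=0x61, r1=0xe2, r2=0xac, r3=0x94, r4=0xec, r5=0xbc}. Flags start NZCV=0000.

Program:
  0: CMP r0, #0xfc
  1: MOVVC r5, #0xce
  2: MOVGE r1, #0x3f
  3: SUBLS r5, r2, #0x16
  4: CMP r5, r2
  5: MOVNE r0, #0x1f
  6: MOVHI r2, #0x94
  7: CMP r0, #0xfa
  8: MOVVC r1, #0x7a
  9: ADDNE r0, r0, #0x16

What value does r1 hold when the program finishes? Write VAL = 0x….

[0] flags=0000 → (cmp)
[1] flags=0000 VC?T → r5=0xce
[2] flags=0000 GE?T → r1=0x3f
[3] flags=0000 LS?T → r5=0x96
[4] flags=1000 → (cmp)
[5] flags=1000 NE?T → r0=0x1f
[6] flags=1000 HI?F → skip
[7] flags=0000 → (cmp)
[8] flags=0000 VC?T → r1=0x7a
[9] flags=0000 NE?T → r0=0x35

VAL = 0x7a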